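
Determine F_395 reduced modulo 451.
5

Matrix identity: Q^n = [[F_(n+1), F_n], [F_n, F_(n-1)]] with Q = [[1,1],[1,0]].
n = 395 = 110001011₂. Square-and-multiply, entries mod 451:
Q^1 = [[1,1],[1,0]]
Q^3 = (Q^1)²·Q = [[3,2],[2,1]]
Q^6 = (Q^3)² = [[13,8],[8,5]]
Q^12 = (Q^6)² = [[233,144],[144,89]]
Q^24 = (Q^12)² = [[159,366],[366,244]]
Q^49 = (Q^24)²·Q = [[55,34],[34,21]]
Q^98 = (Q^49)² = [[122,329],[329,244]]
Q^197 = (Q^98)²·Q = [[450,2],[2,448]]
Q^395 = (Q^197)²·Q = [[448,5],[5,443]]
F_395 mod 451 = Q^395[0][1] = 5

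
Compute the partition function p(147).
30388671978

p(n) counts ways to write n as a sum of positive integers (order ignored).
Euler's pentagonal recurrence: p(k) = p(k-1) + p(k-2) - p(k-5) - p(k-7) + p(k-12) + p(k-15) - ... (offsets j(3j∓1)/2, signs ++--, p(0)=1, p(<0)=0).
DP table for k = 0..146: p(0)=1, p(1)=1, p(2)=2, p(3)=3, p(4)=5, p(5)=7, p(6)=11, p(7)=15, p(8)=22, p(9)=30, p(10)=42, p(11)=56, p(12)=77, p(13)=101, p(14)=135, p(15)=176, p(16)=231, p(17)=297, p(18)=385, p(19)=490, p(20)=627, p(21)=792, p(22)=1002, p(23)=1255, p(24)=1575, p(25)=1958, p(26)=2436, p(27)=3010, p(28)=3718, p(29)=4565, p(30)=5604, p(31)=6842, p(32)=8349, p(33)=10143, p(34)=12310, p(35)=14883, p(36)=17977, p(37)=21637, p(38)=26015, p(39)=31185, p(40)=37338, p(41)=44583, p(42)=53174, p(43)=63261, p(44)=75175, p(45)=89134, p(46)=105558, p(47)=124754, p(48)=147273, p(49)=173525, p(50)=204226, p(51)=239943, p(52)=281589, p(53)=329931, p(54)=386155, p(55)=451276, p(56)=526823, p(57)=614154, p(58)=715220, p(59)=831820, p(60)=966467, p(61)=1121505, p(62)=1300156, p(63)=1505499, p(64)=1741630, p(65)=2012558, p(66)=2323520, p(67)=2679689, p(68)=3087735, p(69)=3554345, p(70)=4087968, p(71)=4697205, p(72)=5392783, p(73)=6185689, p(74)=7089500, p(75)=8118264, p(76)=9289091, p(77)=10619863, p(78)=12132164, p(79)=13848650, p(80)=15796476, p(81)=18004327, p(82)=20506255, p(83)=23338469, p(84)=26543660, p(85)=30167357, p(86)=34262962, p(87)=38887673, p(88)=44108109, p(89)=49995925, p(90)=56634173, p(91)=64112359, p(92)=72533807, p(93)=82010177, p(94)=92669720, p(95)=104651419, p(96)=118114304, p(97)=133230930, p(98)=150198136, p(99)=169229875, p(100)=190569292, p(101)=214481126, p(102)=241265379, p(103)=271248950, p(104)=304801365, p(105)=342325709, p(106)=384276336, p(107)=431149389, p(108)=483502844, p(109)=541946240, p(110)=607163746, p(111)=679903203, p(112)=761002156, p(113)=851376628, p(114)=952050665, p(115)=1064144451, p(116)=1188908248, p(117)=1327710076, p(118)=1482074143, p(119)=1653668665, p(120)=1844349560, p(121)=2056148051, p(122)=2291320912, p(123)=2552338241, p(124)=2841940500, p(125)=3163127352, p(126)=3519222692, p(127)=3913864295, p(128)=4351078600, p(129)=4835271870, p(130)=5371315400, p(131)=5964539504, p(132)=6620830889, p(133)=7346629512, p(134)=8149040695, p(135)=9035836076, p(136)=10015581680, p(137)=11097645016, p(138)=12292341831, p(139)=13610949895, p(140)=15065878135, p(141)=16670689208, p(142)=18440293320, p(143)=20390982757, p(144)=22540654445, p(145)=24908858009, p(146)=27517052599.
Final step: p(147) = p(146) + p(145) - p(142) - p(140) + p(135) + p(132) - p(125) - p(121) + p(112) + p(107) - p(96) - p(90) + p(77) + p(70) - p(55) - p(47) + p(30) + p(21) - p(2)
= 27517052599 + 24908858009 - 18440293320 - 15065878135 + 9035836076 + 6620830889 - 3163127352 - 2056148051 + 761002156 + 431149389 - 118114304 - 56634173 + 10619863 + 4087968 - 451276 - 124754 + 5604 + 792 - 2
= 30388671978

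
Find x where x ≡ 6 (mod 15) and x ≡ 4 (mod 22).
246

Using Chinese Remainder Theorem:
M = 15 × 22 = 330
M1 = 22, M2 = 15
y1 = 22^(-1) mod 15 = 13
y2 = 15^(-1) mod 22 = 3
x = (6×22×13 + 4×15×3) mod 330 = 246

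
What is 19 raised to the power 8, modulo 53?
36

Repeated squaring. Binary of 8 = 1000.
19^1 ≡ 19 (mod 53); 19^2 ≡ 43 (mod 53); 19^4 ≡ 47 (mod 53); 19^8 ≡ 36 (mod 53)
19^8 = 19^8 ≡ 36 (mod 53)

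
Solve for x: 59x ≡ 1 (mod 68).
15

gcd(59, 68) = 1, so the inverse exists.
Extended Euclidean algorithm on (68, 59):
68 = 1 × 59 + 9  ⟹  9 = (1)·68 + (-1)·59
59 = 6 × 9 + 5  ⟹  5 = (-6)·68 + (7)·59
9 = 1 × 5 + 4  ⟹  4 = (7)·68 + (-8)·59
5 = 1 × 4 + 1  ⟹  1 = (-13)·68 + (15)·59
So (15)·59 ≡ 1 (mod 68), i.e. 59^(-1) ≡ 15 (mod 68).
Check: 59 × 15 = 885 ≡ 1 (mod 68)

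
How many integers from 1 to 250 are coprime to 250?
100

250 = 2 × 5^3
φ(n) = n × ∏(1 - 1/p) for each prime p dividing n
φ(250) = 250 × (1 - 1/2) × (1 - 1/5) = 100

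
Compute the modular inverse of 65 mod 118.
69

gcd(65, 118) = 1, so the inverse exists.
Extended Euclidean algorithm on (118, 65):
118 = 1 × 65 + 53  ⟹  53 = (1)·118 + (-1)·65
65 = 1 × 53 + 12  ⟹  12 = (-1)·118 + (2)·65
53 = 4 × 12 + 5  ⟹  5 = (5)·118 + (-9)·65
12 = 2 × 5 + 2  ⟹  2 = (-11)·118 + (20)·65
5 = 2 × 2 + 1  ⟹  1 = (27)·118 + (-49)·65
So (-49)·65 ≡ 1 (mod 118), i.e. 65^(-1) ≡ -49 ≡ 69 (mod 118).
Check: 65 × 69 = 4485 ≡ 1 (mod 118)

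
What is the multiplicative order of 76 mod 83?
82

83 is prime, so ord(76) divides φ(83) = 82.
Divisors of 82: 1, 2, 41, 82.
Repeated squaring: 76^1 ≡ 76, 76^2 ≡ 49, 76^4 ≡ 77, 76^8 ≡ 36, 76^16 ≡ 51, 76^32 ≡ 28, 76^64 ≡ 37 (mod 83).
Test 76^d mod 83 for each divisor d in increasing order:
76^1 ≡ 76
76^2 ≡ 49
76^41 = 76^32·76^8·76^1 ≡ 82
76^82 = 76^64·76^16·76^2 ≡ 1  ← first divisor giving 1
The order is 82.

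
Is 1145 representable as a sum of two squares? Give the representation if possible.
11² + 32² (a=11, b=32)

Factorization: 1145 = 5 × 229
By Fermat: n is sum of two squares iff every prime p ≡ 3 (mod 4) appears to even power.
All primes ≡ 3 (mod 4) appear to even power.
Search a = 0, 1, 2, … for 1145 - a² a perfect square: first hit at a = 11: 1145 - 121 = 1024 = 32².
1145 = 11² + 32² = 121 + 1024 ✓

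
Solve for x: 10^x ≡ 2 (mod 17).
10

Baby-step giant-step with step n = ⌈√17⌉ = 5.
Baby steps 10^j mod 17 (j:value) for j=0..4: 0:1, 1:10, 2:15, 3:14, 4:4.
Giant-step multiplier: 10^(-5) ≡ 10^(16-5) = 10^11 ≡ 3 (mod 17).
Giant steps γ_i = 2·3^i mod 17: γ_0=2, γ_1=6, γ_2=1 (in table at j=0).
x = i·n + j = 2·5 + 0 = 10.
Check: 10^10 ≡ 2 (mod 17).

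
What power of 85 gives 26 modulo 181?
75

Baby-step giant-step with step n = ⌈√181⌉ = 14.
Baby steps 85^j mod 181 (j:value) for j=0..13: 0:1, 1:85, 2:166, 3:173, 4:44, 5:120, 6:64, 7:10, 8:126, 9:31, 10:101, 11:78, 12:114, 13:97.
Giant-step multiplier: 85^(-14) ≡ 85^(180-14) = 85^166 ≡ 143 (mod 181).
Giant steps γ_i = 26·143^i mod 181: γ_0=26, γ_1=98, γ_2=77, γ_3=151, γ_4=54, γ_5=120 (in table at j=5).
x = i·n + j = 5·14 + 5 = 75.
Check: 85^75 ≡ 26 (mod 181).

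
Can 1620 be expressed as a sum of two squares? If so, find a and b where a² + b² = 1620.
18² + 36² (a=18, b=36)

Factorization: 1620 = 2^2 × 3^4 × 5
By Fermat: n is sum of two squares iff every prime p ≡ 3 (mod 4) appears to even power.
All primes ≡ 3 (mod 4) appear to even power.
Search a = 0, 1, 2, … for 1620 - a² a perfect square: first hit at a = 18: 1620 - 324 = 1296 = 36².
1620 = 18² + 36² = 324 + 1296 ✓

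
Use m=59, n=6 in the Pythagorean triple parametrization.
(3445, 708, 3517)

Euclid's formula: a = m² - n², b = 2mn, c = m² + n²
m = 59, n = 6
a = 59² - 6² = 3481 - 36 = 3445
b = 2 × 59 × 6 = 708
c = 59² + 6² = 3481 + 36 = 3517
Verification: 3445² + 708² = 11868025 + 501264 = 12369289 = 3517² ✓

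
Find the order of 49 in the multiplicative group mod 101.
50

101 is prime, so ord(49) divides φ(101) = 100.
Divisors of 100: 1, 2, 4, 5, 10, 20, 25, 50, 100.
Repeated squaring: 49^1 ≡ 49, 49^2 ≡ 78, 49^4 ≡ 24, 49^8 ≡ 71, 49^16 ≡ 92, 49^32 ≡ 81, 49^64 ≡ 97 (mod 101).
Test 49^d mod 101 for each divisor d in increasing order:
49^1 ≡ 49
49^2 ≡ 78
49^4 ≡ 24
49^5 = 49^4·49^1 ≡ 65
49^10 = 49^8·49^2 ≡ 84
49^20 = 49^16·49^4 ≡ 87
49^25 = 49^16·49^8·49^1 ≡ 100
49^50 = 49^32·49^16·49^2 ≡ 1  ← first divisor giving 1
The order is 50.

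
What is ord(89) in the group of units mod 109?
27

109 is prime, so ord(89) divides φ(109) = 108.
Divisors of 108: 1, 2, 3, 4, 6, 9, 12, 18, 27, 36, 54, 108.
Repeated squaring: 89^1 ≡ 89, 89^2 ≡ 73, 89^4 ≡ 97, 89^8 ≡ 35, 89^16 ≡ 26, 89^32 ≡ 22, 89^64 ≡ 48 (mod 109).
Test 89^d mod 109 for each divisor d in increasing order:
89^1 ≡ 89
89^2 ≡ 73
89^3 = 89^2·89^1 ≡ 66
89^4 ≡ 97
89^6 = 89^4·89^2 ≡ 105
89^9 = 89^8·89^1 ≡ 63
89^12 = 89^8·89^4 ≡ 16
89^18 = 89^16·89^2 ≡ 45
89^27 = 89^16·89^8·89^2·89^1 ≡ 1  ← first divisor giving 1
The order is 27.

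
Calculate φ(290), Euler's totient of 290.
112

290 = 2 × 5 × 29
φ(n) = n × ∏(1 - 1/p) for each prime p dividing n
φ(290) = 290 × (1 - 1/2) × (1 - 1/5) × (1 - 1/29) = 112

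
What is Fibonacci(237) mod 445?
262

Matrix identity: Q^n = [[F_(n+1), F_n], [F_n, F_(n-1)]] with Q = [[1,1],[1,0]].
n = 237 = 11101101₂. Square-and-multiply, entries mod 445:
Q^1 = [[1,1],[1,0]]
Q^3 = (Q^1)²·Q = [[3,2],[2,1]]
Q^7 = (Q^3)²·Q = [[21,13],[13,8]]
Q^14 = (Q^7)² = [[165,377],[377,233]]
Q^29 = (Q^14)²·Q = [[335,254],[254,81]]
Q^59 = (Q^29)²·Q = [[275,76],[76,199]]
Q^118 = (Q^59)² = [[411,424],[424,432]]
Q^237 = (Q^118)²·Q = [[359,262],[262,97]]
F_237 mod 445 = Q^237[0][1] = 262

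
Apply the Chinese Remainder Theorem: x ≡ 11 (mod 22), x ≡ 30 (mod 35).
275

Using Chinese Remainder Theorem:
M = 22 × 35 = 770
M1 = 35, M2 = 22
y1 = 35^(-1) mod 22 = 17
y2 = 22^(-1) mod 35 = 8
x = (11×35×17 + 30×22×8) mod 770 = 275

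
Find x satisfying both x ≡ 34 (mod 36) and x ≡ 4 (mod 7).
214

Using Chinese Remainder Theorem:
M = 36 × 7 = 252
M1 = 7, M2 = 36
y1 = 7^(-1) mod 36 = 31
y2 = 36^(-1) mod 7 = 1
x = (34×7×31 + 4×36×1) mod 252 = 214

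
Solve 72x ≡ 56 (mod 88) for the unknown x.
x ≡ 2 (mod 11)

gcd(72, 88) = 8, which divides 56, so solutions exist.
Divide through by 8: 9x ≡ 7 (mod 11).
Find 9^(-1) mod 11 by the extended Euclidean algorithm:
11 = 1 × 9 + 2  ⟹  2 = (1)·11 + (-1)·9
9 = 4 × 2 + 1  ⟹  1 = (-4)·11 + (5)·9
So (5)·9 ≡ 1 (mod 11), i.e. 9^(-1) ≡ 5 (mod 11).
x ≡ 5 × 7 = 35 ≡ 2 (mod 11).
Check: 72 × 2 = 144 ≡ 56 (mod 88).
x ≡ 2 (mod 11), giving 8 solutions mod 88.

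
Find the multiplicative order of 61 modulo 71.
70

71 is prime, so ord(61) divides φ(71) = 70.
Divisors of 70: 1, 2, 5, 7, 10, 14, 35, 70.
Repeated squaring: 61^1 ≡ 61, 61^2 ≡ 29, 61^4 ≡ 60, 61^8 ≡ 50, 61^16 ≡ 15, 61^32 ≡ 12, 61^64 ≡ 2 (mod 71).
Test 61^d mod 71 for each divisor d in increasing order:
61^1 ≡ 61
61^2 ≡ 29
61^5 = 61^4·61^1 ≡ 39
61^7 = 61^4·61^2·61^1 ≡ 66
61^10 = 61^8·61^2 ≡ 30
61^14 = 61^8·61^4·61^2 ≡ 25
61^35 = 61^32·61^2·61^1 ≡ 70
61^70 = 61^64·61^4·61^2 ≡ 1  ← first divisor giving 1
The order is 70.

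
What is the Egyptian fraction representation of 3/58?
1/20 + 1/580

Greedy algorithm:
3/58: ceiling(58/3) = 20, use 1/20
1/580: ceiling(580/1) = 580, use 1/580
Result: 3/58 = 1/20 + 1/580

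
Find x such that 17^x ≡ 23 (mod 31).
21

Baby-step giant-step with step n = ⌈√31⌉ = 6.
Baby steps 17^j mod 31 (j:value) for j=0..5: 0:1, 1:17, 2:10, 3:15, 4:7, 5:26.
Giant-step multiplier: 17^(-6) ≡ 17^(30-6) = 17^24 ≡ 4 (mod 31).
Giant steps γ_i = 23·4^i mod 31: γ_0=23, γ_1=30, γ_2=27, γ_3=15 (in table at j=3).
x = i·n + j = 3·6 + 3 = 21.
Check: 17^21 ≡ 23 (mod 31).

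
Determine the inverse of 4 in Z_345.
259

gcd(4, 345) = 1, so the inverse exists.
Extended Euclidean algorithm on (345, 4):
345 = 86 × 4 + 1  ⟹  1 = (1)·345 + (-86)·4
So (-86)·4 ≡ 1 (mod 345), i.e. 4^(-1) ≡ -86 ≡ 259 (mod 345).
Check: 4 × 259 = 1036 ≡ 1 (mod 345)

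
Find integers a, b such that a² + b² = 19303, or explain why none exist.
Not possible

Factorization: 19303 = 97 × 199
By Fermat: n is sum of two squares iff every prime p ≡ 3 (mod 4) appears to even power.
Prime(s) ≡ 3 (mod 4) with odd exponent: [(199, 1)]
Therefore 19303 cannot be expressed as a² + b².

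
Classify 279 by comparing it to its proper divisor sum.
deficient

Proper divisors of 279: sum = 1 + 3 + 9 + 31 + 93 = 137
Since 137 < 279, 279 is deficient.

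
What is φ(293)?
292

293 = 293
φ(n) = n × ∏(1 - 1/p) for each prime p dividing n
φ(293) = 293 × (1 - 1/293) = 292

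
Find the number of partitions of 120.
1844349560

p(n) counts ways to write n as a sum of positive integers (order ignored).
Euler's pentagonal recurrence: p(k) = p(k-1) + p(k-2) - p(k-5) - p(k-7) + p(k-12) + p(k-15) - ... (offsets j(3j∓1)/2, signs ++--, p(0)=1, p(<0)=0).
DP table for k = 0..119: p(0)=1, p(1)=1, p(2)=2, p(3)=3, p(4)=5, p(5)=7, p(6)=11, p(7)=15, p(8)=22, p(9)=30, p(10)=42, p(11)=56, p(12)=77, p(13)=101, p(14)=135, p(15)=176, p(16)=231, p(17)=297, p(18)=385, p(19)=490, p(20)=627, p(21)=792, p(22)=1002, p(23)=1255, p(24)=1575, p(25)=1958, p(26)=2436, p(27)=3010, p(28)=3718, p(29)=4565, p(30)=5604, p(31)=6842, p(32)=8349, p(33)=10143, p(34)=12310, p(35)=14883, p(36)=17977, p(37)=21637, p(38)=26015, p(39)=31185, p(40)=37338, p(41)=44583, p(42)=53174, p(43)=63261, p(44)=75175, p(45)=89134, p(46)=105558, p(47)=124754, p(48)=147273, p(49)=173525, p(50)=204226, p(51)=239943, p(52)=281589, p(53)=329931, p(54)=386155, p(55)=451276, p(56)=526823, p(57)=614154, p(58)=715220, p(59)=831820, p(60)=966467, p(61)=1121505, p(62)=1300156, p(63)=1505499, p(64)=1741630, p(65)=2012558, p(66)=2323520, p(67)=2679689, p(68)=3087735, p(69)=3554345, p(70)=4087968, p(71)=4697205, p(72)=5392783, p(73)=6185689, p(74)=7089500, p(75)=8118264, p(76)=9289091, p(77)=10619863, p(78)=12132164, p(79)=13848650, p(80)=15796476, p(81)=18004327, p(82)=20506255, p(83)=23338469, p(84)=26543660, p(85)=30167357, p(86)=34262962, p(87)=38887673, p(88)=44108109, p(89)=49995925, p(90)=56634173, p(91)=64112359, p(92)=72533807, p(93)=82010177, p(94)=92669720, p(95)=104651419, p(96)=118114304, p(97)=133230930, p(98)=150198136, p(99)=169229875, p(100)=190569292, p(101)=214481126, p(102)=241265379, p(103)=271248950, p(104)=304801365, p(105)=342325709, p(106)=384276336, p(107)=431149389, p(108)=483502844, p(109)=541946240, p(110)=607163746, p(111)=679903203, p(112)=761002156, p(113)=851376628, p(114)=952050665, p(115)=1064144451, p(116)=1188908248, p(117)=1327710076, p(118)=1482074143, p(119)=1653668665.
Final step: p(120) = p(119) + p(118) - p(115) - p(113) + p(108) + p(105) - p(98) - p(94) + p(85) + p(80) - p(69) - p(63) + p(50) + p(43) - p(28) - p(20) + p(3)
= 1653668665 + 1482074143 - 1064144451 - 851376628 + 483502844 + 342325709 - 150198136 - 92669720 + 30167357 + 15796476 - 3554345 - 1505499 + 204226 + 63261 - 3718 - 627 + 3
= 1844349560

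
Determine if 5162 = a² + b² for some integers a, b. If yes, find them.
11² + 71² (a=11, b=71)

Factorization: 5162 = 2 × 29 × 89
By Fermat: n is sum of two squares iff every prime p ≡ 3 (mod 4) appears to even power.
All primes ≡ 3 (mod 4) appear to even power.
Search a = 0, 1, 2, … for 5162 - a² a perfect square: first hit at a = 11: 5162 - 121 = 5041 = 71².
5162 = 11² + 71² = 121 + 5041 ✓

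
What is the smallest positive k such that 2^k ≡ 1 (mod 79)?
39

79 is prime, so ord(2) divides φ(79) = 78.
Divisors of 78: 1, 2, 3, 6, 13, 26, 39, 78.
Repeated squaring: 2^1 ≡ 2, 2^2 ≡ 4, 2^4 ≡ 16, 2^8 ≡ 19, 2^16 ≡ 45, 2^32 ≡ 50, 2^64 ≡ 51 (mod 79).
Test 2^d mod 79 for each divisor d in increasing order:
2^1 ≡ 2
2^2 ≡ 4
2^3 = 2^2·2^1 ≡ 8
2^6 = 2^4·2^2 ≡ 64
2^13 = 2^8·2^4·2^1 ≡ 55
2^26 = 2^16·2^8·2^2 ≡ 23
2^39 = 2^32·2^4·2^2·2^1 ≡ 1  ← first divisor giving 1
The order is 39.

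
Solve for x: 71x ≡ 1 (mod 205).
26

gcd(71, 205) = 1, so the inverse exists.
Extended Euclidean algorithm on (205, 71):
205 = 2 × 71 + 63  ⟹  63 = (1)·205 + (-2)·71
71 = 1 × 63 + 8  ⟹  8 = (-1)·205 + (3)·71
63 = 7 × 8 + 7  ⟹  7 = (8)·205 + (-23)·71
8 = 1 × 7 + 1  ⟹  1 = (-9)·205 + (26)·71
So (26)·71 ≡ 1 (mod 205), i.e. 71^(-1) ≡ 26 (mod 205).
Check: 71 × 26 = 1846 ≡ 1 (mod 205)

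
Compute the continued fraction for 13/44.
[0; 3, 2, 1, 1, 2]

Euclidean algorithm steps:
13 = 0 × 44 + 13
44 = 3 × 13 + 5
13 = 2 × 5 + 3
5 = 1 × 3 + 2
3 = 1 × 2 + 1
2 = 2 × 1 + 0
Continued fraction: [0; 3, 2, 1, 1, 2]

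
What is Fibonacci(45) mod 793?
427

Matrix identity: Q^n = [[F_(n+1), F_n], [F_n, F_(n-1)]] with Q = [[1,1],[1,0]].
n = 45 = 101101₂. Square-and-multiply, entries mod 793:
Q^1 = [[1,1],[1,0]]
Q^2 = (Q^1)² = [[2,1],[1,1]]
Q^5 = (Q^2)²·Q = [[8,5],[5,3]]
Q^11 = (Q^5)²·Q = [[144,89],[89,55]]
Q^22 = (Q^11)² = [[109,265],[265,637]]
Q^45 = (Q^22)²·Q = [[660,427],[427,233]]
F_45 mod 793 = Q^45[0][1] = 427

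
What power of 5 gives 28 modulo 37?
14

Baby-step giant-step with step n = ⌈√37⌉ = 7.
Baby steps 5^j mod 37 (j:value) for j=0..6: 0:1, 1:5, 2:25, 3:14, 4:33, 5:17, 6:11.
Giant-step multiplier: 5^(-7) ≡ 5^(36-7) = 5^29 ≡ 35 (mod 37).
Giant steps γ_i = 28·35^i mod 37: γ_0=28, γ_1=18, γ_2=1 (in table at j=0).
x = i·n + j = 2·7 + 0 = 14.
Check: 5^14 ≡ 28 (mod 37).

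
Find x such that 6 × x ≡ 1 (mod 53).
9

gcd(6, 53) = 1, so the inverse exists.
Extended Euclidean algorithm on (53, 6):
53 = 8 × 6 + 5  ⟹  5 = (1)·53 + (-8)·6
6 = 1 × 5 + 1  ⟹  1 = (-1)·53 + (9)·6
So (9)·6 ≡ 1 (mod 53), i.e. 6^(-1) ≡ 9 (mod 53).
Check: 6 × 9 = 54 ≡ 1 (mod 53)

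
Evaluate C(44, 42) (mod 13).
10

Using Lucas' theorem:
Write n=44 and k=42 in base 13:
n in base 13: [3, 5]
k in base 13: [3, 3]
C(44,42) mod 13 = ∏ C(n_i, k_i) mod 13
Digit binomials (mod 13): C(3,3) = 1; C(5,3) = 10
Product: 1 × 10 = 10 ≡ 10 (mod 13)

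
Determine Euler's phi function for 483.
264

483 = 3 × 7 × 23
φ(n) = n × ∏(1 - 1/p) for each prime p dividing n
φ(483) = 483 × (1 - 1/3) × (1 - 1/7) × (1 - 1/23) = 264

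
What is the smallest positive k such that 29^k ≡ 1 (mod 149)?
37

149 is prime, so ord(29) divides φ(149) = 148.
Divisors of 148: 1, 2, 4, 37, 74, 148.
Repeated squaring: 29^1 ≡ 29, 29^2 ≡ 96, 29^4 ≡ 127, 29^8 ≡ 37, 29^16 ≡ 28, 29^32 ≡ 39, 29^64 ≡ 31, 29^128 ≡ 67 (mod 149).
Test 29^d mod 149 for each divisor d in increasing order:
29^1 ≡ 29
29^2 ≡ 96
29^4 ≡ 127
29^37 = 29^32·29^4·29^1 ≡ 1  ← first divisor giving 1
The order is 37.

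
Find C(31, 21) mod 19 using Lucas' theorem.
9

Using Lucas' theorem:
Write n=31 and k=21 in base 19:
n in base 19: [1, 12]
k in base 19: [1, 2]
C(31,21) mod 19 = ∏ C(n_i, k_i) mod 19
Digit binomials (mod 19): C(1,1) = 1; C(12,2) = 66 ≡ 9
Product: 1 × 9 = 9 ≡ 9 (mod 19)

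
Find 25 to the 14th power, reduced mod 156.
1

Repeated squaring. Binary of 14 = 1110.
25^1 ≡ 25 (mod 156); 25^2 ≡ 1 (mod 156); 25^4 ≡ 1 (mod 156); 25^8 ≡ 1 (mod 156)
25^14 = 25^2 × 25^4 × 25^8 ≡ 1 (mod 156)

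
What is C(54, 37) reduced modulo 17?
3

Using Lucas' theorem:
Write n=54 and k=37 in base 17:
n in base 17: [3, 3]
k in base 17: [2, 3]
C(54,37) mod 17 = ∏ C(n_i, k_i) mod 17
Digit binomials (mod 17): C(3,2) = 3; C(3,3) = 1
Product: 3 × 1 = 3 ≡ 3 (mod 17)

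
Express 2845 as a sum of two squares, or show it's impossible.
6² + 53² (a=6, b=53)

Factorization: 2845 = 5 × 569
By Fermat: n is sum of two squares iff every prime p ≡ 3 (mod 4) appears to even power.
All primes ≡ 3 (mod 4) appear to even power.
Search a = 0, 1, 2, … for 2845 - a² a perfect square: first hit at a = 6: 2845 - 36 = 2809 = 53².
2845 = 6² + 53² = 36 + 2809 ✓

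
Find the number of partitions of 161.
118159068427

p(n) counts ways to write n as a sum of positive integers (order ignored).
Euler's pentagonal recurrence: p(k) = p(k-1) + p(k-2) - p(k-5) - p(k-7) + p(k-12) + p(k-15) - ... (offsets j(3j∓1)/2, signs ++--, p(0)=1, p(<0)=0).
DP table for k = 0..160: p(0)=1, p(1)=1, p(2)=2, p(3)=3, p(4)=5, p(5)=7, p(6)=11, p(7)=15, p(8)=22, p(9)=30, p(10)=42, p(11)=56, p(12)=77, p(13)=101, p(14)=135, p(15)=176, p(16)=231, p(17)=297, p(18)=385, p(19)=490, p(20)=627, p(21)=792, p(22)=1002, p(23)=1255, p(24)=1575, p(25)=1958, p(26)=2436, p(27)=3010, p(28)=3718, p(29)=4565, p(30)=5604, p(31)=6842, p(32)=8349, p(33)=10143, p(34)=12310, p(35)=14883, p(36)=17977, p(37)=21637, p(38)=26015, p(39)=31185, p(40)=37338, p(41)=44583, p(42)=53174, p(43)=63261, p(44)=75175, p(45)=89134, p(46)=105558, p(47)=124754, p(48)=147273, p(49)=173525, p(50)=204226, p(51)=239943, p(52)=281589, p(53)=329931, p(54)=386155, p(55)=451276, p(56)=526823, p(57)=614154, p(58)=715220, p(59)=831820, p(60)=966467, p(61)=1121505, p(62)=1300156, p(63)=1505499, p(64)=1741630, p(65)=2012558, p(66)=2323520, p(67)=2679689, p(68)=3087735, p(69)=3554345, p(70)=4087968, p(71)=4697205, p(72)=5392783, p(73)=6185689, p(74)=7089500, p(75)=8118264, p(76)=9289091, p(77)=10619863, p(78)=12132164, p(79)=13848650, p(80)=15796476, p(81)=18004327, p(82)=20506255, p(83)=23338469, p(84)=26543660, p(85)=30167357, p(86)=34262962, p(87)=38887673, p(88)=44108109, p(89)=49995925, p(90)=56634173, p(91)=64112359, p(92)=72533807, p(93)=82010177, p(94)=92669720, p(95)=104651419, p(96)=118114304, p(97)=133230930, p(98)=150198136, p(99)=169229875, p(100)=190569292, p(101)=214481126, p(102)=241265379, p(103)=271248950, p(104)=304801365, p(105)=342325709, p(106)=384276336, p(107)=431149389, p(108)=483502844, p(109)=541946240, p(110)=607163746, p(111)=679903203, p(112)=761002156, p(113)=851376628, p(114)=952050665, p(115)=1064144451, p(116)=1188908248, p(117)=1327710076, p(118)=1482074143, p(119)=1653668665, p(120)=1844349560, p(121)=2056148051, p(122)=2291320912, p(123)=2552338241, p(124)=2841940500, p(125)=3163127352, p(126)=3519222692, p(127)=3913864295, p(128)=4351078600, p(129)=4835271870, p(130)=5371315400, p(131)=5964539504, p(132)=6620830889, p(133)=7346629512, p(134)=8149040695, p(135)=9035836076, p(136)=10015581680, p(137)=11097645016, p(138)=12292341831, p(139)=13610949895, p(140)=15065878135, p(141)=16670689208, p(142)=18440293320, p(143)=20390982757, p(144)=22540654445, p(145)=24908858009, p(146)=27517052599, p(147)=30388671978, p(148)=33549419497, p(149)=37027355200, p(150)=40853235313, p(151)=45060624582, p(152)=49686288421, p(153)=54770336324, p(154)=60356673280, p(155)=66493182097, p(156)=73232243759, p(157)=80630964769, p(158)=88751778802, p(159)=97662728555, p(160)=107438159466.
Final step: p(161) = p(160) + p(159) - p(156) - p(154) + p(149) + p(146) - p(139) - p(135) + p(126) + p(121) - p(110) - p(104) + p(91) + p(84) - p(69) - p(61) + p(44) + p(35) - p(16) - p(6)
= 107438159466 + 97662728555 - 73232243759 - 60356673280 + 37027355200 + 27517052599 - 13610949895 - 9035836076 + 3519222692 + 2056148051 - 607163746 - 304801365 + 64112359 + 26543660 - 3554345 - 1121505 + 75175 + 14883 - 231 - 11
= 118159068427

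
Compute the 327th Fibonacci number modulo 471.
403

Matrix identity: Q^n = [[F_(n+1), F_n], [F_n, F_(n-1)]] with Q = [[1,1],[1,0]].
n = 327 = 101000111₂. Square-and-multiply, entries mod 471:
Q^1 = [[1,1],[1,0]]
Q^2 = (Q^1)² = [[2,1],[1,1]]
Q^5 = (Q^2)²·Q = [[8,5],[5,3]]
Q^10 = (Q^5)² = [[89,55],[55,34]]
Q^20 = (Q^10)² = [[113,171],[171,413]]
Q^40 = (Q^20)² = [[91,456],[456,106]]
Q^81 = (Q^40)²·Q = [[370,28],[28,342]]
Q^163 = (Q^81)²·Q = [[306,152],[152,154]]
Q^327 = (Q^163)²·Q = [[144,403],[403,212]]
F_327 mod 471 = Q^327[0][1] = 403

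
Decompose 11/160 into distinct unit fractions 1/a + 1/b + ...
1/15 + 1/480

Greedy algorithm:
11/160: ceiling(160/11) = 15, use 1/15
1/480: ceiling(480/1) = 480, use 1/480
Result: 11/160 = 1/15 + 1/480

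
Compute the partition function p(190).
1667727404093

p(n) counts ways to write n as a sum of positive integers (order ignored).
Euler's pentagonal recurrence: p(k) = p(k-1) + p(k-2) - p(k-5) - p(k-7) + p(k-12) + p(k-15) - ... (offsets j(3j∓1)/2, signs ++--, p(0)=1, p(<0)=0).
DP table for k = 0..189: p(0)=1, p(1)=1, p(2)=2, p(3)=3, p(4)=5, p(5)=7, p(6)=11, p(7)=15, p(8)=22, p(9)=30, p(10)=42, p(11)=56, p(12)=77, p(13)=101, p(14)=135, p(15)=176, p(16)=231, p(17)=297, p(18)=385, p(19)=490, p(20)=627, p(21)=792, p(22)=1002, p(23)=1255, p(24)=1575, p(25)=1958, p(26)=2436, p(27)=3010, p(28)=3718, p(29)=4565, p(30)=5604, p(31)=6842, p(32)=8349, p(33)=10143, p(34)=12310, p(35)=14883, p(36)=17977, p(37)=21637, p(38)=26015, p(39)=31185, p(40)=37338, p(41)=44583, p(42)=53174, p(43)=63261, p(44)=75175, p(45)=89134, p(46)=105558, p(47)=124754, p(48)=147273, p(49)=173525, p(50)=204226, p(51)=239943, p(52)=281589, p(53)=329931, p(54)=386155, p(55)=451276, p(56)=526823, p(57)=614154, p(58)=715220, p(59)=831820, p(60)=966467, p(61)=1121505, p(62)=1300156, p(63)=1505499, p(64)=1741630, p(65)=2012558, p(66)=2323520, p(67)=2679689, p(68)=3087735, p(69)=3554345, p(70)=4087968, p(71)=4697205, p(72)=5392783, p(73)=6185689, p(74)=7089500, p(75)=8118264, p(76)=9289091, p(77)=10619863, p(78)=12132164, p(79)=13848650, p(80)=15796476, p(81)=18004327, p(82)=20506255, p(83)=23338469, p(84)=26543660, p(85)=30167357, p(86)=34262962, p(87)=38887673, p(88)=44108109, p(89)=49995925, p(90)=56634173, p(91)=64112359, p(92)=72533807, p(93)=82010177, p(94)=92669720, p(95)=104651419, p(96)=118114304, p(97)=133230930, p(98)=150198136, p(99)=169229875, p(100)=190569292, p(101)=214481126, p(102)=241265379, p(103)=271248950, p(104)=304801365, p(105)=342325709, p(106)=384276336, p(107)=431149389, p(108)=483502844, p(109)=541946240, p(110)=607163746, p(111)=679903203, p(112)=761002156, p(113)=851376628, p(114)=952050665, p(115)=1064144451, p(116)=1188908248, p(117)=1327710076, p(118)=1482074143, p(119)=1653668665, p(120)=1844349560, p(121)=2056148051, p(122)=2291320912, p(123)=2552338241, p(124)=2841940500, p(125)=3163127352, p(126)=3519222692, p(127)=3913864295, p(128)=4351078600, p(129)=4835271870, p(130)=5371315400, p(131)=5964539504, p(132)=6620830889, p(133)=7346629512, p(134)=8149040695, p(135)=9035836076, p(136)=10015581680, p(137)=11097645016, p(138)=12292341831, p(139)=13610949895, p(140)=15065878135, p(141)=16670689208, p(142)=18440293320, p(143)=20390982757, p(144)=22540654445, p(145)=24908858009, p(146)=27517052599, p(147)=30388671978, p(148)=33549419497, p(149)=37027355200, p(150)=40853235313, p(151)=45060624582, p(152)=49686288421, p(153)=54770336324, p(154)=60356673280, p(155)=66493182097, p(156)=73232243759, p(157)=80630964769, p(158)=88751778802, p(159)=97662728555, p(160)=107438159466, p(161)=118159068427, p(162)=129913904637, p(163)=142798995930, p(164)=156919475295, p(165)=172389800255, p(166)=189334822579, p(167)=207890420102, p(168)=228204732751, p(169)=250438925115, p(170)=274768617130, p(171)=301384802048, p(172)=330495499613, p(173)=362326859895, p(174)=397125074750, p(175)=435157697830, p(176)=476715857290, p(177)=522115831195, p(178)=571701605655, p(179)=625846753120, p(180)=684957390936, p(181)=749474411781, p(182)=819876908323, p(183)=896684817527, p(184)=980462880430, p(185)=1071823774337, p(186)=1171432692373, p(187)=1280011042268, p(188)=1398341745571, p(189)=1527273599625.
Final step: p(190) = p(189) + p(188) - p(185) - p(183) + p(178) + p(175) - p(168) - p(164) + p(155) + p(150) - p(139) - p(133) + p(120) + p(113) - p(98) - p(90) + p(73) + p(64) - p(45) - p(35) + p(14) + p(3)
= 1527273599625 + 1398341745571 - 1071823774337 - 896684817527 + 571701605655 + 435157697830 - 228204732751 - 156919475295 + 66493182097 + 40853235313 - 13610949895 - 7346629512 + 1844349560 + 851376628 - 150198136 - 56634173 + 6185689 + 1741630 - 89134 - 14883 + 135 + 3
= 1667727404093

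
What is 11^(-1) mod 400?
291

gcd(11, 400) = 1, so the inverse exists.
Extended Euclidean algorithm on (400, 11):
400 = 36 × 11 + 4  ⟹  4 = (1)·400 + (-36)·11
11 = 2 × 4 + 3  ⟹  3 = (-2)·400 + (73)·11
4 = 1 × 3 + 1  ⟹  1 = (3)·400 + (-109)·11
So (-109)·11 ≡ 1 (mod 400), i.e. 11^(-1) ≡ -109 ≡ 291 (mod 400).
Check: 11 × 291 = 3201 ≡ 1 (mod 400)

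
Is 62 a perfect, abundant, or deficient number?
deficient

Proper divisors of 62: sum = 1 + 2 + 31 = 34
Since 34 < 62, 62 is deficient.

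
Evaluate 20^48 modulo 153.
1

Repeated squaring. Binary of 48 = 110000.
20^1 ≡ 20 (mod 153); 20^2 ≡ 94 (mod 153); 20^4 ≡ 115 (mod 153); 20^8 ≡ 67 (mod 153); 20^16 ≡ 52 (mod 153); 20^32 ≡ 103 (mod 153)
20^48 = 20^16 × 20^32 ≡ 1 (mod 153)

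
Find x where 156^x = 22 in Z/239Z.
28

Baby-step giant-step with step n = ⌈√239⌉ = 16.
Baby steps 156^j mod 239 (j:value) for j=0..15: 0:1, 1:156, 2:197, 3:140, 4:91, 5:95, 6:2, 7:73, 8:155, 9:41, 10:182, 11:190, 12:4, 13:146, 14:71, 15:82.
Giant-step multiplier: 156^(-16) ≡ 156^(238-16) = 156^222 ≡ 174 (mod 239).
Giant steps γ_i = 22·174^i mod 239: γ_0=22, γ_1=4 (in table at j=12).
x = i·n + j = 1·16 + 12 = 28.
Check: 156^28 ≡ 22 (mod 239).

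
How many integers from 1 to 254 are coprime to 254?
126

254 = 2 × 127
φ(n) = n × ∏(1 - 1/p) for each prime p dividing n
φ(254) = 254 × (1 - 1/2) × (1 - 1/127) = 126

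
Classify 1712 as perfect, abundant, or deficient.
deficient

Proper divisors of 1712: sum = 1 + 2 + 4 + 8 + 16 + 107 + 214 + 428 + 856 = 1636
Since 1636 < 1712, 1712 is deficient.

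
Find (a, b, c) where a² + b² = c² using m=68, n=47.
(2415, 6392, 6833)

Euclid's formula: a = m² - n², b = 2mn, c = m² + n²
m = 68, n = 47
a = 68² - 47² = 4624 - 2209 = 2415
b = 2 × 68 × 47 = 6392
c = 68² + 47² = 4624 + 2209 = 6833
Verification: 2415² + 6392² = 5832225 + 40857664 = 46689889 = 6833² ✓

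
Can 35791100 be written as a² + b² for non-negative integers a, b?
Not possible

Factorization: 35791100 = 2^2 × 5^2 × 71^3
By Fermat: n is sum of two squares iff every prime p ≡ 3 (mod 4) appears to even power.
Prime(s) ≡ 3 (mod 4) with odd exponent: [(71, 3)]
Therefore 35791100 cannot be expressed as a² + b².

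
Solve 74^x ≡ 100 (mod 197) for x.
136

Baby-step giant-step with step n = ⌈√197⌉ = 15.
Baby steps 74^j mod 197 (j:value) for j=0..14: 0:1, 1:74, 2:157, 3:192, 4:24, 5:3, 6:25, 7:77, 8:182, 9:72, 10:9, 11:75, 12:34, 13:152, 14:19.
Giant-step multiplier: 74^(-15) ≡ 74^(196-15) = 74^181 ≡ 73 (mod 197).
Giant steps γ_i = 100·73^i mod 197: γ_0=100, γ_1=11, γ_2=15, γ_3=110, γ_4=150, γ_5=115, γ_6=121, γ_7=165, γ_8=28, γ_9=74 (in table at j=1).
x = i·n + j = 9·15 + 1 = 136.
Check: 74^136 ≡ 100 (mod 197).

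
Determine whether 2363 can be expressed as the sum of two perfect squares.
Not possible

Factorization: 2363 = 17 × 139
By Fermat: n is sum of two squares iff every prime p ≡ 3 (mod 4) appears to even power.
Prime(s) ≡ 3 (mod 4) with odd exponent: [(139, 1)]
Therefore 2363 cannot be expressed as a² + b².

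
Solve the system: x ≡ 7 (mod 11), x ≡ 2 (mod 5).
7

Using Chinese Remainder Theorem:
M = 11 × 5 = 55
M1 = 5, M2 = 11
y1 = 5^(-1) mod 11 = 9
y2 = 11^(-1) mod 5 = 1
x = (7×5×9 + 2×11×1) mod 55 = 7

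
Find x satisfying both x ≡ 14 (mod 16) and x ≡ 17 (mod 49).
654

Using Chinese Remainder Theorem:
M = 16 × 49 = 784
M1 = 49, M2 = 16
y1 = 49^(-1) mod 16 = 1
y2 = 16^(-1) mod 49 = 46
x = (14×49×1 + 17×16×46) mod 784 = 654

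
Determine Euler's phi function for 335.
264

335 = 5 × 67
φ(n) = n × ∏(1 - 1/p) for each prime p dividing n
φ(335) = 335 × (1 - 1/5) × (1 - 1/67) = 264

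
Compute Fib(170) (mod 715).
495

Matrix identity: Q^n = [[F_(n+1), F_n], [F_n, F_(n-1)]] with Q = [[1,1],[1,0]].
n = 170 = 10101010₂. Square-and-multiply, entries mod 715:
Q^1 = [[1,1],[1,0]]
Q^2 = (Q^1)² = [[2,1],[1,1]]
Q^5 = (Q^2)²·Q = [[8,5],[5,3]]
Q^10 = (Q^5)² = [[89,55],[55,34]]
Q^21 = (Q^10)²·Q = [[551,221],[221,330]]
Q^42 = (Q^21)² = [[662,221],[221,441]]
Q^85 = (Q^42)²·Q = [[118,170],[170,663]]
Q^170 = (Q^85)² = [[639,495],[495,144]]
F_170 mod 715 = Q^170[0][1] = 495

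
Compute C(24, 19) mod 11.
0

Using Lucas' theorem:
Write n=24 and k=19 in base 11:
n in base 11: [2, 2]
k in base 11: [1, 8]
C(24,19) mod 11 = ∏ C(n_i, k_i) mod 11
Digit binomials (mod 11): C(2,1) = 2; C(2,8) = 0 (k_i > n_i)
Product: 2 × 0 = 0 ≡ 0 (mod 11)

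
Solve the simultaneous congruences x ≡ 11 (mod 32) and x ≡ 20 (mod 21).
587

Using Chinese Remainder Theorem:
M = 32 × 21 = 672
M1 = 21, M2 = 32
y1 = 21^(-1) mod 32 = 29
y2 = 32^(-1) mod 21 = 2
x = (11×21×29 + 20×32×2) mod 672 = 587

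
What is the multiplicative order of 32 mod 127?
7

127 is prime, so ord(32) divides φ(127) = 126.
Divisors of 126: 1, 2, 3, 6, 7, 9, 14, 18, 21, 42, 63, 126.
Repeated squaring: 32^1 ≡ 32, 32^2 ≡ 8, 32^4 ≡ 64, 32^8 ≡ 32, 32^16 ≡ 8, 32^32 ≡ 64, 32^64 ≡ 32 (mod 127).
Test 32^d mod 127 for each divisor d in increasing order:
32^1 ≡ 32
32^2 ≡ 8
32^3 = 32^2·32^1 ≡ 2
32^6 = 32^4·32^2 ≡ 4
32^7 = 32^4·32^2·32^1 ≡ 1  ← first divisor giving 1
The order is 7.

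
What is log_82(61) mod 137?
78

Baby-step giant-step with step n = ⌈√137⌉ = 12.
Baby steps 82^j mod 137 (j:value) for j=0..11: 0:1, 1:82, 2:11, 3:80, 4:121, 5:58, 6:98, 7:90, 8:119, 9:31, 10:76, 11:67.
Giant-step multiplier: 82^(-12) ≡ 82^(136-12) = 82^124 ≡ 49 (mod 137).
Giant steps γ_i = 61·49^i mod 137: γ_0=61, γ_1=112, γ_2=8, γ_3=118, γ_4=28, γ_5=2, γ_6=98 (in table at j=6).
x = i·n + j = 6·12 + 6 = 78.
Check: 82^78 ≡ 61 (mod 137).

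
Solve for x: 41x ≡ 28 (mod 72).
x ≡ 20 (mod 72)

gcd(41, 72) = 1, which divides 28, so solutions exist.
Find 41^(-1) mod 72 by the extended Euclidean algorithm:
72 = 1 × 41 + 31  ⟹  31 = (1)·72 + (-1)·41
41 = 1 × 31 + 10  ⟹  10 = (-1)·72 + (2)·41
31 = 3 × 10 + 1  ⟹  1 = (4)·72 + (-7)·41
So (-7)·41 ≡ 1 (mod 72), i.e. 41^(-1) ≡ -7 ≡ 65 (mod 72).
x ≡ 65 × 28 = 1820 ≡ 20 (mod 72).
Check: 41 × 20 = 820 ≡ 28 (mod 72).
Unique solution: x ≡ 20 (mod 72)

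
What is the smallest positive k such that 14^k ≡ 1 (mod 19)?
18

19 is prime, so ord(14) divides φ(19) = 18.
Divisors of 18: 1, 2, 3, 6, 9, 18.
Repeated squaring: 14^1 ≡ 14, 14^2 ≡ 6, 14^4 ≡ 17, 14^8 ≡ 4, 14^16 ≡ 16 (mod 19).
Test 14^d mod 19 for each divisor d in increasing order:
14^1 ≡ 14
14^2 ≡ 6
14^3 = 14^2·14^1 ≡ 8
14^6 = 14^4·14^2 ≡ 7
14^9 = 14^8·14^1 ≡ 18
14^18 = 14^16·14^2 ≡ 1  ← first divisor giving 1
The order is 18.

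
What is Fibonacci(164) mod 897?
348

Matrix identity: Q^n = [[F_(n+1), F_n], [F_n, F_(n-1)]] with Q = [[1,1],[1,0]].
n = 164 = 10100100₂. Square-and-multiply, entries mod 897:
Q^1 = [[1,1],[1,0]]
Q^2 = (Q^1)² = [[2,1],[1,1]]
Q^5 = (Q^2)²·Q = [[8,5],[5,3]]
Q^10 = (Q^5)² = [[89,55],[55,34]]
Q^20 = (Q^10)² = [[182,486],[486,593]]
Q^41 = (Q^20)²·Q = [[130,220],[220,807]]
Q^82 = (Q^41)² = [[716,727],[727,886]]
Q^164 = (Q^82)² = [[665,348],[348,317]]
F_164 mod 897 = Q^164[0][1] = 348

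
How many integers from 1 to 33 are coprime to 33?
20

33 = 3 × 11
φ(n) = n × ∏(1 - 1/p) for each prime p dividing n
φ(33) = 33 × (1 - 1/3) × (1 - 1/11) = 20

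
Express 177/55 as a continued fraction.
[3; 4, 1, 1, 2, 2]

Euclidean algorithm steps:
177 = 3 × 55 + 12
55 = 4 × 12 + 7
12 = 1 × 7 + 5
7 = 1 × 5 + 2
5 = 2 × 2 + 1
2 = 2 × 1 + 0
Continued fraction: [3; 4, 1, 1, 2, 2]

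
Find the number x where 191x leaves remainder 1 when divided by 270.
41

gcd(191, 270) = 1, so the inverse exists.
Extended Euclidean algorithm on (270, 191):
270 = 1 × 191 + 79  ⟹  79 = (1)·270 + (-1)·191
191 = 2 × 79 + 33  ⟹  33 = (-2)·270 + (3)·191
79 = 2 × 33 + 13  ⟹  13 = (5)·270 + (-7)·191
33 = 2 × 13 + 7  ⟹  7 = (-12)·270 + (17)·191
13 = 1 × 7 + 6  ⟹  6 = (17)·270 + (-24)·191
7 = 1 × 6 + 1  ⟹  1 = (-29)·270 + (41)·191
So (41)·191 ≡ 1 (mod 270), i.e. 191^(-1) ≡ 41 (mod 270).
Check: 191 × 41 = 7831 ≡ 1 (mod 270)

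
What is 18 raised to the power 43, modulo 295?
242

Repeated squaring. Binary of 43 = 101011.
18^1 ≡ 18 (mod 295); 18^2 ≡ 29 (mod 295); 18^4 ≡ 251 (mod 295); 18^8 ≡ 166 (mod 295); 18^16 ≡ 121 (mod 295); 18^32 ≡ 186 (mod 295)
18^43 = 18^1 × 18^2 × 18^8 × 18^32 ≡ 242 (mod 295)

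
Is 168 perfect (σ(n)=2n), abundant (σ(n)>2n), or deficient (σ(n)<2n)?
abundant

Proper divisors of 168: sum = 1 + 2 + 3 + 4 + 6 + 7 + 8 + 12 + 14 + 21 + 24 + 28 + 42 + 56 + 84 = 312
Since 312 > 168, 168 is abundant.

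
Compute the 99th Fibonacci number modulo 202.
102

Matrix identity: Q^n = [[F_(n+1), F_n], [F_n, F_(n-1)]] with Q = [[1,1],[1,0]].
n = 99 = 1100011₂. Square-and-multiply, entries mod 202:
Q^1 = [[1,1],[1,0]]
Q^3 = (Q^1)²·Q = [[3,2],[2,1]]
Q^6 = (Q^3)² = [[13,8],[8,5]]
Q^12 = (Q^6)² = [[31,144],[144,89]]
Q^24 = (Q^12)² = [[83,110],[110,175]]
Q^49 = (Q^24)²·Q = [[101,1],[1,100]]
Q^99 = (Q^49)²·Q = [[101,102],[102,201]]
F_99 mod 202 = Q^99[0][1] = 102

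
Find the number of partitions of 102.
241265379

p(n) counts ways to write n as a sum of positive integers (order ignored).
Euler's pentagonal recurrence: p(k) = p(k-1) + p(k-2) - p(k-5) - p(k-7) + p(k-12) + p(k-15) - ... (offsets j(3j∓1)/2, signs ++--, p(0)=1, p(<0)=0).
DP table for k = 0..101: p(0)=1, p(1)=1, p(2)=2, p(3)=3, p(4)=5, p(5)=7, p(6)=11, p(7)=15, p(8)=22, p(9)=30, p(10)=42, p(11)=56, p(12)=77, p(13)=101, p(14)=135, p(15)=176, p(16)=231, p(17)=297, p(18)=385, p(19)=490, p(20)=627, p(21)=792, p(22)=1002, p(23)=1255, p(24)=1575, p(25)=1958, p(26)=2436, p(27)=3010, p(28)=3718, p(29)=4565, p(30)=5604, p(31)=6842, p(32)=8349, p(33)=10143, p(34)=12310, p(35)=14883, p(36)=17977, p(37)=21637, p(38)=26015, p(39)=31185, p(40)=37338, p(41)=44583, p(42)=53174, p(43)=63261, p(44)=75175, p(45)=89134, p(46)=105558, p(47)=124754, p(48)=147273, p(49)=173525, p(50)=204226, p(51)=239943, p(52)=281589, p(53)=329931, p(54)=386155, p(55)=451276, p(56)=526823, p(57)=614154, p(58)=715220, p(59)=831820, p(60)=966467, p(61)=1121505, p(62)=1300156, p(63)=1505499, p(64)=1741630, p(65)=2012558, p(66)=2323520, p(67)=2679689, p(68)=3087735, p(69)=3554345, p(70)=4087968, p(71)=4697205, p(72)=5392783, p(73)=6185689, p(74)=7089500, p(75)=8118264, p(76)=9289091, p(77)=10619863, p(78)=12132164, p(79)=13848650, p(80)=15796476, p(81)=18004327, p(82)=20506255, p(83)=23338469, p(84)=26543660, p(85)=30167357, p(86)=34262962, p(87)=38887673, p(88)=44108109, p(89)=49995925, p(90)=56634173, p(91)=64112359, p(92)=72533807, p(93)=82010177, p(94)=92669720, p(95)=104651419, p(96)=118114304, p(97)=133230930, p(98)=150198136, p(99)=169229875, p(100)=190569292, p(101)=214481126.
Final step: p(102) = p(101) + p(100) - p(97) - p(95) + p(90) + p(87) - p(80) - p(76) + p(67) + p(62) - p(51) - p(45) + p(32) + p(25) - p(10) - p(2)
= 214481126 + 190569292 - 133230930 - 104651419 + 56634173 + 38887673 - 15796476 - 9289091 + 2679689 + 1300156 - 239943 - 89134 + 8349 + 1958 - 42 - 2
= 241265379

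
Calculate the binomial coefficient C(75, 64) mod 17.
0

Using Lucas' theorem:
Write n=75 and k=64 in base 17:
n in base 17: [4, 7]
k in base 17: [3, 13]
C(75,64) mod 17 = ∏ C(n_i, k_i) mod 17
Digit binomials (mod 17): C(4,3) = 4; C(7,13) = 0 (k_i > n_i)
Product: 4 × 0 = 0 ≡ 0 (mod 17)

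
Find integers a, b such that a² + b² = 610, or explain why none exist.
9² + 23² (a=9, b=23)

Factorization: 610 = 2 × 5 × 61
By Fermat: n is sum of two squares iff every prime p ≡ 3 (mod 4) appears to even power.
All primes ≡ 3 (mod 4) appear to even power.
Search a = 0, 1, 2, … for 610 - a² a perfect square: first hit at a = 9: 610 - 81 = 529 = 23².
610 = 9² + 23² = 81 + 529 ✓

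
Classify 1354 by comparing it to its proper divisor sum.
deficient

Proper divisors of 1354: sum = 1 + 2 + 677 = 680
Since 680 < 1354, 1354 is deficient.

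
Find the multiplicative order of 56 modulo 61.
15

61 is prime, so ord(56) divides φ(61) = 60.
Divisors of 60: 1, 2, 3, 4, 5, 6, 10, 12, 15, 20, 30, 60.
Repeated squaring: 56^1 ≡ 56, 56^2 ≡ 25, 56^4 ≡ 15, 56^8 ≡ 42, 56^16 ≡ 56, 56^32 ≡ 25 (mod 61).
Test 56^d mod 61 for each divisor d in increasing order:
56^1 ≡ 56
56^2 ≡ 25
56^3 = 56^2·56^1 ≡ 58
56^4 ≡ 15
56^5 = 56^4·56^1 ≡ 47
56^6 = 56^4·56^2 ≡ 9
56^10 = 56^8·56^2 ≡ 13
56^12 = 56^8·56^4 ≡ 20
56^15 = 56^8·56^4·56^2·56^1 ≡ 1  ← first divisor giving 1
The order is 15.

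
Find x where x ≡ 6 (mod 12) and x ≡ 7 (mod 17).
126

Using Chinese Remainder Theorem:
M = 12 × 17 = 204
M1 = 17, M2 = 12
y1 = 17^(-1) mod 12 = 5
y2 = 12^(-1) mod 17 = 10
x = (6×17×5 + 7×12×10) mod 204 = 126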